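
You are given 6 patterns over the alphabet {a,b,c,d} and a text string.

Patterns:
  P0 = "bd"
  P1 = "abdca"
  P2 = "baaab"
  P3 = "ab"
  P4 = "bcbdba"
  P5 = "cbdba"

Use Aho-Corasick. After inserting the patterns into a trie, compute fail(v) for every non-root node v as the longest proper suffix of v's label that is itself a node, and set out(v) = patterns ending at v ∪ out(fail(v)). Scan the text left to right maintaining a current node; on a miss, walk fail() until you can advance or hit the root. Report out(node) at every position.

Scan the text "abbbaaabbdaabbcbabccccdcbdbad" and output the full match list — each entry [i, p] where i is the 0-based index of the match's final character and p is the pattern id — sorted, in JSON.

Construct AC machine:
Trie (insert patterns):
  n0 'ε': a→3 b→1 c→17
  n1 'b': a→8 c→12 d→2
  n2 'bd': ·  ←P0
  n3 'a': b→4
  n4 'ab': d→5  ←P3
  n5 'abd': c→6
  n6 'abdc': a→7
  n7 'abdca': ·  ←P1
  n8 'ba': a→9
  n9 'baa': a→10
  n10 'baaa': b→11
  n11 'baaab': ·  ←P2
  n12 'bc': b→13
  n13 'bcb': d→14
  n14 'bcbd': b→15
  n15 'bcbdb': a→16
  n16 'bcbdba': ·  ←P4
  n17 'c': b→18
  n18 'cb': d→19
  n19 'cbd': b→20
  n20 'cbdb': a→21
  n21 'cbdba': ·  ←P5

BFS fail/out derivation:
  n1('b'): parent n0 fail=0; on 'b' 0 → fail=0;  out ∅∪∅=∅
  n3('a'): parent n0 fail=0; on 'a' 0 → fail=0;  out ∅∪∅=∅
  n17('c'): parent n0 fail=0; on 'c' 0 → fail=0;  out ∅∪∅=∅
  n2('bd'): parent n1 fail=0; on 'd' 0 → fail=0;  out {0}∪∅={0}
  n4('ab'): parent n3 fail=0; on 'b' 0 → fail=1;  out {3}∪∅={3}
  n8('ba'): parent n1 fail=0; on 'a' 0 → fail=3;  out ∅∪∅=∅
  n12('bc'): parent n1 fail=0; on 'c' 0 → fail=17;  out ∅∪∅=∅
  n18('cb'): parent n17 fail=0; on 'b' 0 → fail=1;  out ∅∪∅=∅
  n5('abd'): parent n4 fail=1; on 'd' 1 → fail=2;  out ∅∪{0}={0}
  n9('baa'): parent n8 fail=3; on 'a' 3→0 → fail=3;  out ∅∪∅=∅
  n13('bcb'): parent n12 fail=17; on 'b' 17 → fail=18;  out ∅∪∅=∅
  n19('cbd'): parent n18 fail=1; on 'd' 1 → fail=2;  out ∅∪{0}={0}
  n6('abdc'): parent n5 fail=2; on 'c' 2→0 → fail=17;  out ∅∪∅=∅
  n10('baaa'): parent n9 fail=3; on 'a' 3→0 → fail=3;  out ∅∪∅=∅
  n14('bcbd'): parent n13 fail=18; on 'd' 18 → fail=19;  out ∅∪{0}={0}
  n20('cbdb'): parent n19 fail=2; on 'b' 2→0 → fail=1;  out ∅∪∅=∅
  n7('abdca'): parent n6 fail=17; on 'a' 17→0 → fail=3;  out {1}∪∅={1}
  n11('baaab'): parent n10 fail=3; on 'b' 3 → fail=4;  out {2}∪{3}={2,3}
  n15('bcbdb'): parent n14 fail=19; on 'b' 19 → fail=20;  out ∅∪∅=∅
  n21('cbdba'): parent n20 fail=1; on 'a' 1 → fail=8;  out {5}∪∅={5}
  n16('bcbdba'): parent n15 fail=20; on 'a' 20 → fail=21;  out {4}∪{5}={4,5}

Run:
[0] read 'a'  n0⇒n3
[1] read 'b'  n3⇒n4  ** P3@[0:1]
[2] read 'b'  n4⇒n1 ·f
[3] read 'b'  n1⇒n1 ·f
[4] read 'a'  n1⇒n8
[5] read 'a'  n8⇒n9
[6] read 'a'  n9⇒n10
[7] read 'b'  n10⇒n11  ** P2@[3:7],P3@[6:7]
[8] read 'b'  n11⇒n1 ·f
[9] read 'd'  n1⇒n2  ** P0@[8:9]
[10] read 'a'  n2⇒n3 ·f
[11] read 'a'  n3⇒n3 ·f
[12] read 'b'  n3⇒n4  ** P3@[11:12]
[13] read 'b'  n4⇒n1 ·f
[14] read 'c'  n1⇒n12
[15] read 'b'  n12⇒n13
[16] read 'a'  n13⇒n8 ·f
[17] read 'b'  n8⇒n4 ·f  ** P3@[16:17]
[18] read 'c'  n4⇒n12 ·f
[19] read 'c'  n12⇒n17 ·f
[20] read 'c'  n17⇒n17 ·f
[21] read 'c'  n17⇒n17 ·f
[22] read 'd'  n17⇒n0 ·f
[23] read 'c'  n0⇒n17
[24] read 'b'  n17⇒n18
[25] read 'd'  n18⇒n19  ** P0@[24:25]
[26] read 'b'  n19⇒n20
[27] read 'a'  n20⇒n21  ** P5@[23:27]
[28] read 'd'  n21⇒n0 ·f

Result: [[1,3],[7,2],[7,3],[9,0],[12,3],[17,3],[25,0],[27,5]]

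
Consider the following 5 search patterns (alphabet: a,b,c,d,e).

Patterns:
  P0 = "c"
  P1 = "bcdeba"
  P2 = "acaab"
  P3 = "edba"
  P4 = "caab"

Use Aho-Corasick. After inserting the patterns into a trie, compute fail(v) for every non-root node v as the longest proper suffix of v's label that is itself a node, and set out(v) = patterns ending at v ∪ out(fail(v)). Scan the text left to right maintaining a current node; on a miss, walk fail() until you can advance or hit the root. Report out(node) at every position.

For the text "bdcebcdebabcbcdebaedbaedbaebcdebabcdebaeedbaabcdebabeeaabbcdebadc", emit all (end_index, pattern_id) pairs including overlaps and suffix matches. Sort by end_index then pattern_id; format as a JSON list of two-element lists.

Build automaton:
Trie (insert patterns):
  n0 'ε': a→8 b→2 c→1 e→13
  n1 'c': a→17  ←P0
  n2 'b': c→3
  n3 'bc': d→4
  n4 'bcd': e→5
  n5 'bcde': b→6
  n6 'bcdeb': a→7
  n7 'bcdeba': ·  ←P1
  n8 'a': c→9
  n9 'ac': a→10
  n10 'aca': a→11
  n11 'acaa': b→12
  n12 'acaab': ·  ←P2
  n13 'e': d→14
  n14 'ed': b→15
  n15 'edb': a→16
  n16 'edba': ·  ←P3
  n17 'ca': a→18
  n18 'caa': b→19
  n19 'caab': ·  ←P4

Failure links (BFS by depth):
  fail(1) 'c': from fail(0)=0 chase 'c': 0 ⇒ 0;  out={0}∪out(0)={0}
  fail(2) 'b': from fail(0)=0 chase 'b': 0 ⇒ 0;  out=∅∪out(0)=∅
  fail(8) 'a': from fail(0)=0 chase 'a': 0 ⇒ 0;  out=∅∪out(0)=∅
  fail(13) 'e': from fail(0)=0 chase 'e': 0 ⇒ 0;  out=∅∪out(0)=∅
  fail(3) 'bc': from fail(2)=0 chase 'c': 0 ⇒ 1;  out=∅∪out(1)={0}
  fail(9) 'ac': from fail(8)=0 chase 'c': 0 ⇒ 1;  out=∅∪out(1)={0}
  fail(14) 'ed': from fail(13)=0 chase 'd': 0 ⇒ 0;  out=∅∪out(0)=∅
  fail(17) 'ca': from fail(1)=0 chase 'a': 0 ⇒ 8;  out=∅∪out(8)=∅
  fail(4) 'bcd': from fail(3)=1 chase 'd': 1→0 ⇒ 0;  out=∅∪out(0)=∅
  fail(10) 'aca': from fail(9)=1 chase 'a': 1 ⇒ 17;  out=∅∪out(17)=∅
  fail(15) 'edb': from fail(14)=0 chase 'b': 0 ⇒ 2;  out=∅∪out(2)=∅
  fail(18) 'caa': from fail(17)=8 chase 'a': 8→0 ⇒ 8;  out=∅∪out(8)=∅
  fail(5) 'bcde': from fail(4)=0 chase 'e': 0 ⇒ 13;  out=∅∪out(13)=∅
  fail(11) 'acaa': from fail(10)=17 chase 'a': 17 ⇒ 18;  out=∅∪out(18)=∅
  fail(16) 'edba': from fail(15)=2 chase 'a': 2→0 ⇒ 8;  out={3}∪out(8)={3}
  fail(19) 'caab': from fail(18)=8 chase 'b': 8→0 ⇒ 2;  out={4}∪out(2)={4}
  fail(6) 'bcdeb': from fail(5)=13 chase 'b': 13→0 ⇒ 2;  out=∅∪out(2)=∅
  fail(12) 'acaab': from fail(11)=18 chase 'b': 18 ⇒ 19;  out={2}∪out(19)={2,4}
  fail(7) 'bcdeba': from fail(6)=2 chase 'a': 2→0 ⇒ 8;  out={1}∪out(8)={1}

Text stream:
[0] read 'b'  n0⇒n2
[1] read 'd'  n2⇒n0 (fail-walked)
[2] read 'c'  n0⇒n1  emit P0@[2:2]
[3] read 'e'  n1⇒n13 (fail-walked)
[4] read 'b'  n13⇒n2 (fail-walked)
[5] read 'c'  n2⇒n3  emit P0@[5:5]
[6] read 'd'  n3⇒n4
[7] read 'e'  n4⇒n5
[8] read 'b'  n5⇒n6
[9] read 'a'  n6⇒n7  emit P1@[4:9]
[10] read 'b'  n7⇒n2 (fail-walked)
[11] read 'c'  n2⇒n3  emit P0@[11:11]
[12] read 'b'  n3⇒n2 (fail-walked)
[13] read 'c'  n2⇒n3  emit P0@[13:13]
[14] read 'd'  n3⇒n4
[15] read 'e'  n4⇒n5
[16] read 'b'  n5⇒n6
[17] read 'a'  n6⇒n7  emit P1@[12:17]
[18] read 'e'  n7⇒n13 (fail-walked)
[19] read 'd'  n13⇒n14
[20] read 'b'  n14⇒n15
[21] read 'a'  n15⇒n16  emit P3@[18:21]
[22] read 'e'  n16⇒n13 (fail-walked)
[23] read 'd'  n13⇒n14
[24] read 'b'  n14⇒n15
[25] read 'a'  n15⇒n16  emit P3@[22:25]
[26] read 'e'  n16⇒n13 (fail-walked)
[27] read 'b'  n13⇒n2 (fail-walked)
[28] read 'c'  n2⇒n3  emit P0@[28:28]
[29] read 'd'  n3⇒n4
[30] read 'e'  n4⇒n5
[31] read 'b'  n5⇒n6
[32] read 'a'  n6⇒n7  emit P1@[27:32]
[33] read 'b'  n7⇒n2 (fail-walked)
[34] read 'c'  n2⇒n3  emit P0@[34:34]
[35] read 'd'  n3⇒n4
[36] read 'e'  n4⇒n5
[37] read 'b'  n5⇒n6
[38] read 'a'  n6⇒n7  emit P1@[33:38]
[39] read 'e'  n7⇒n13 (fail-walked)
[40] read 'e'  n13⇒n13 (fail-walked)
[41] read 'd'  n13⇒n14
[42] read 'b'  n14⇒n15
[43] read 'a'  n15⇒n16  emit P3@[40:43]
[44] read 'a'  n16⇒n8 (fail-walked)
[45] read 'b'  n8⇒n2 (fail-walked)
[46] read 'c'  n2⇒n3  emit P0@[46:46]
[47] read 'd'  n3⇒n4
[48] read 'e'  n4⇒n5
[49] read 'b'  n5⇒n6
[50] read 'a'  n6⇒n7  emit P1@[45:50]
[51] read 'b'  n7⇒n2 (fail-walked)
[52] read 'e'  n2⇒n13 (fail-walked)
[53] read 'e'  n13⇒n13 (fail-walked)
[54] read 'a'  n13⇒n8 (fail-walked)
[55] read 'a'  n8⇒n8 (fail-walked)
[56] read 'b'  n8⇒n2 (fail-walked)
[57] read 'b'  n2⇒n2 (fail-walked)
[58] read 'c'  n2⇒n3  emit P0@[58:58]
[59] read 'd'  n3⇒n4
[60] read 'e'  n4⇒n5
[61] read 'b'  n5⇒n6
[62] read 'a'  n6⇒n7  emit P1@[57:62]
[63] read 'd'  n7⇒n0 (fail-walked)
[64] read 'c'  n0⇒n1  emit P0@[64:64]

All matches (sorted): [[2,0],[5,0],[9,1],[11,0],[13,0],[17,1],[21,3],[25,3],[28,0],[32,1],[34,0],[38,1],[43,3],[46,0],[50,1],[58,0],[62,1],[64,0]]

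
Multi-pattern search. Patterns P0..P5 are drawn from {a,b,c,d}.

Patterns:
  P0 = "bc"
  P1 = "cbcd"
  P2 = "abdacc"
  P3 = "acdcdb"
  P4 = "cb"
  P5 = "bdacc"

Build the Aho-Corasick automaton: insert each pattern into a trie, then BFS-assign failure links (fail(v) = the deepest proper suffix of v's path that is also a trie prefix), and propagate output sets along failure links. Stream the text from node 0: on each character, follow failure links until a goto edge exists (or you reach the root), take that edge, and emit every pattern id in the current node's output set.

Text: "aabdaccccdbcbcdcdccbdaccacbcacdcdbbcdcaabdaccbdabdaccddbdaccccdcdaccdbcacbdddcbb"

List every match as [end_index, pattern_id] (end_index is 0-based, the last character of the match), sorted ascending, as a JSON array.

Build:
Trie (insert patterns):
  0='ε' goto a→7 b→1 c→3
  1='b' goto c→2 d→18
  2='bc' goto ·  ←P0
  3='c' goto b→4
  4='cb' goto c→5  ←P4
  5='cbc' goto d→6
  6='cbcd' goto ·  ←P1
  7='a' goto b→8 c→13
  8='ab' goto d→9
  9='abd' goto a→10
  10='abda' goto c→11
  11='abdac' goto c→12
  12='abdacc' goto ·  ←P2
  13='ac' goto d→14
  14='acd' goto c→15
  15='acdc' goto d→16
  16='acdcd' goto b→17
  17='acdcdb' goto ·  ←P3
  18='bd' goto a→19
  19='bda' goto c→20
  20='bdac' goto c→21
  21='bdacc' goto ·  ←P5

BFS fail/out derivation:
  n1('b'): parent n0 fail=0; on 'b' 0 → fail=0;  out ∅∪∅=∅
  n3('c'): parent n0 fail=0; on 'c' 0 → fail=0;  out ∅∪∅=∅
  n7('a'): parent n0 fail=0; on 'a' 0 → fail=0;  out ∅∪∅=∅
  n2('bc'): parent n1 fail=0; on 'c' 0 → fail=3;  out {0}∪∅={0}
  n4('cb'): parent n3 fail=0; on 'b' 0 → fail=1;  out {4}∪∅={4}
  n8('ab'): parent n7 fail=0; on 'b' 0 → fail=1;  out ∅∪∅=∅
  n13('ac'): parent n7 fail=0; on 'c' 0 → fail=3;  out ∅∪∅=∅
  n18('bd'): parent n1 fail=0; on 'd' 0 → fail=0;  out ∅∪∅=∅
  n5('cbc'): parent n4 fail=1; on 'c' 1 → fail=2;  out ∅∪{0}={0}
  n9('abd'): parent n8 fail=1; on 'd' 1 → fail=18;  out ∅∪∅=∅
  n14('acd'): parent n13 fail=3; on 'd' 3→0 → fail=0;  out ∅∪∅=∅
  n19('bda'): parent n18 fail=0; on 'a' 0 → fail=7;  out ∅∪∅=∅
  n6('cbcd'): parent n5 fail=2; on 'd' 2→3→0 → fail=0;  out {1}∪∅={1}
  n10('abda'): parent n9 fail=18; on 'a' 18 → fail=19;  out ∅∪∅=∅
  n15('acdc'): parent n14 fail=0; on 'c' 0 → fail=3;  out ∅∪∅=∅
  n20('bdac'): parent n19 fail=7; on 'c' 7 → fail=13;  out ∅∪∅=∅
  n11('abdac'): parent n10 fail=19; on 'c' 19 → fail=20;  out ∅∪∅=∅
  n16('acdcd'): parent n15 fail=3; on 'd' 3→0 → fail=0;  out ∅∪∅=∅
  n21('bdacc'): parent n20 fail=13; on 'c' 13→3→0 → fail=3;  out {5}∪∅={5}
  n12('abdacc'): parent n11 fail=20; on 'c' 20 → fail=21;  out {2}∪{5}={2,5}
  n17('acdcdb'): parent n16 fail=0; on 'b' 0 → fail=1;  out {3}∪∅={3}

Run:
i=0 'a': node 0→7
i=1 'a': node 7→7 (via fail)
i=2 'b': node 7→8
i=3 'd': node 8→9
i=4 'a': node 9→10
i=5 'c': node 10→11
i=6 'c': node 11→12  → match P2@[1:6],P5@[2:6]
i=7 'c': node 12→3 (via fail)
i=8 'c': node 3→3 (via fail)
i=9 'd': node 3→0 (via fail)
i=10 'b': node 0→1
i=11 'c': node 1→2  → match P0@[10:11]
i=12 'b': node 2→4 (via fail)  → match P4@[11:12]
i=13 'c': node 4→5  → match P0@[12:13]
i=14 'd': node 5→6  → match P1@[11:14]
i=15 'c': node 6→3 (via fail)
i=16 'd': node 3→0 (via fail)
i=17 'c': node 0→3
i=18 'c': node 3→3 (via fail)
i=19 'b': node 3→4  → match P4@[18:19]
i=20 'd': node 4→18 (via fail)
i=21 'a': node 18→19
i=22 'c': node 19→20
i=23 'c': node 20→21  → match P5@[19:23]
i=24 'a': node 21→7 (via fail)
i=25 'c': node 7→13
i=26 'b': node 13→4 (via fail)  → match P4@[25:26]
i=27 'c': node 4→5  → match P0@[26:27]
i=28 'a': node 5→7 (via fail)
i=29 'c': node 7→13
i=30 'd': node 13→14
i=31 'c': node 14→15
i=32 'd': node 15→16
i=33 'b': node 16→17  → match P3@[28:33]
i=34 'b': node 17→1 (via fail)
i=35 'c': node 1→2  → match P0@[34:35]
i=36 'd': node 2→0 (via fail)
i=37 'c': node 0→3
i=38 'a': node 3→7 (via fail)
i=39 'a': node 7→7 (via fail)
i=40 'b': node 7→8
i=41 'd': node 8→9
i=42 'a': node 9→10
i=43 'c': node 10→11
i=44 'c': node 11→12  → match P2@[39:44],P5@[40:44]
i=45 'b': node 12→4 (via fail)  → match P4@[44:45]
i=46 'd': node 4→18 (via fail)
i=47 'a': node 18→19
i=48 'b': node 19→8 (via fail)
i=49 'd': node 8→9
i=50 'a': node 9→10
i=51 'c': node 10→11
i=52 'c': node 11→12  → match P2@[47:52],P5@[48:52]
i=53 'd': node 12→0 (via fail)
i=54 'd': node 0→0
i=55 'b': node 0→1
i=56 'd': node 1→18
i=57 'a': node 18→19
i=58 'c': node 19→20
i=59 'c': node 20→21  → match P5@[55:59]
i=60 'c': node 21→3 (via fail)
i=61 'c': node 3→3 (via fail)
i=62 'd': node 3→0 (via fail)
i=63 'c': node 0→3
i=64 'd': node 3→0 (via fail)
i=65 'a': node 0→7
i=66 'c': node 7→13
i=67 'c': node 13→3 (via fail)
i=68 'd': node 3→0 (via fail)
i=69 'b': node 0→1
i=70 'c': node 1→2  → match P0@[69:70]
i=71 'a': node 2→7 (via fail)
i=72 'c': node 7→13
i=73 'b': node 13→4 (via fail)  → match P4@[72:73]
i=74 'd': node 4→18 (via fail)
i=75 'd': node 18→0 (via fail)
i=76 'd': node 0→0
i=77 'c': node 0→3
i=78 'b': node 3→4  → match P4@[77:78]
i=79 'b': node 4→1 (via fail)

Matches: [[6,2],[6,5],[11,0],[12,4],[13,0],[14,1],[19,4],[23,5],[26,4],[27,0],[33,3],[35,0],[44,2],[44,5],[45,4],[52,2],[52,5],[59,5],[70,0],[73,4],[78,4]]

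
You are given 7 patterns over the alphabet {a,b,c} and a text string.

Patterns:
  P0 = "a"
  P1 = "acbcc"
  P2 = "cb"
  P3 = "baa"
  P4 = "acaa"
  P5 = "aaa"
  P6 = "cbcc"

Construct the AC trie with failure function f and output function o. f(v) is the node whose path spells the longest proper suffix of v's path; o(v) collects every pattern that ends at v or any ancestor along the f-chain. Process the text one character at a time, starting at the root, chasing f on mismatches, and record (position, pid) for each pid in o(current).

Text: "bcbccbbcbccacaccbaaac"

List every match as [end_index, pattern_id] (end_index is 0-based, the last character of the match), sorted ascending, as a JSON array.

Construct AC machine:
Trie nodes:
  0='ε' goto a→1 b→8 c→6
  1='a' goto a→13 c→2  ←P0
  2='ac' goto a→11 b→3
  3='acb' goto c→4
  4='acbc' goto c→5
  5='acbcc' goto ·  ←P1
  6='c' goto b→7
  7='cb' goto c→15  ←P2
  8='b' goto a→9
  9='ba' goto a→10
  10='baa' goto ·  ←P3
  11='aca' goto a→12
  12='acaa' goto ·  ←P4
  13='aa' goto a→14
  14='aaa' goto ·  ←P5
  15='cbc' goto c→16
  16='cbcc' goto ·  ←P6

BFS fail/out derivation:
  fail(1) 'a': from fail(0)=0 chase 'a': 0 ⇒ 0;  out={0}∪out(0)={0}
  fail(6) 'c': from fail(0)=0 chase 'c': 0 ⇒ 0;  out=∅∪out(0)=∅
  fail(8) 'b': from fail(0)=0 chase 'b': 0 ⇒ 0;  out=∅∪out(0)=∅
  fail(2) 'ac': from fail(1)=0 chase 'c': 0 ⇒ 6;  out=∅∪out(6)=∅
  fail(7) 'cb': from fail(6)=0 chase 'b': 0 ⇒ 8;  out={2}∪out(8)={2}
  fail(9) 'ba': from fail(8)=0 chase 'a': 0 ⇒ 1;  out=∅∪out(1)={0}
  fail(13) 'aa': from fail(1)=0 chase 'a': 0 ⇒ 1;  out=∅∪out(1)={0}
  fail(3) 'acb': from fail(2)=6 chase 'b': 6 ⇒ 7;  out=∅∪out(7)={2}
  fail(10) 'baa': from fail(9)=1 chase 'a': 1 ⇒ 13;  out={3}∪out(13)={0,3}
  fail(11) 'aca': from fail(2)=6 chase 'a': 6→0 ⇒ 1;  out=∅∪out(1)={0}
  fail(14) 'aaa': from fail(13)=1 chase 'a': 1 ⇒ 13;  out={5}∪out(13)={0,5}
  fail(15) 'cbc': from fail(7)=8 chase 'c': 8→0 ⇒ 6;  out=∅∪out(6)=∅
  fail(4) 'acbc': from fail(3)=7 chase 'c': 7 ⇒ 15;  out=∅∪out(15)=∅
  fail(12) 'acaa': from fail(11)=1 chase 'a': 1 ⇒ 13;  out={4}∪out(13)={0,4}
  fail(16) 'cbcc': from fail(15)=6 chase 'c': 6→0 ⇒ 6;  out={6}∪out(6)={6}
  fail(5) 'acbcc': from fail(4)=15 chase 'c': 15 ⇒ 16;  out={1}∪out(16)={1,6}

Run:
[0] read 'b'  n0⇒n8
[1] read 'c'  n8⇒n6 (via fail)
[2] read 'b'  n6⇒n7  → match P2@[1:2]
[3] read 'c'  n7⇒n15
[4] read 'c'  n15⇒n16  → match P6@[1:4]
[5] read 'b'  n16⇒n7 (via fail)  → match P2@[4:5]
[6] read 'b'  n7⇒n8 (via fail)
[7] read 'c'  n8⇒n6 (via fail)
[8] read 'b'  n6⇒n7  → match P2@[7:8]
[9] read 'c'  n7⇒n15
[10] read 'c'  n15⇒n16  → match P6@[7:10]
[11] read 'a'  n16⇒n1 (via fail)  → match P0@[11:11]
[12] read 'c'  n1⇒n2
[13] read 'a'  n2⇒n11  → match P0@[13:13]
[14] read 'c'  n11⇒n2 (via fail)
[15] read 'c'  n2⇒n6 (via fail)
[16] read 'b'  n6⇒n7  → match P2@[15:16]
[17] read 'a'  n7⇒n9 (via fail)  → match P0@[17:17]
[18] read 'a'  n9⇒n10  → match P0@[18:18],P3@[16:18]
[19] read 'a'  n10⇒n14 (via fail)  → match P0@[19:19],P5@[17:19]
[20] read 'c'  n14⇒n2 (via fail)

Result: [[2,2],[4,6],[5,2],[8,2],[10,6],[11,0],[13,0],[16,2],[17,0],[18,0],[18,3],[19,0],[19,5]]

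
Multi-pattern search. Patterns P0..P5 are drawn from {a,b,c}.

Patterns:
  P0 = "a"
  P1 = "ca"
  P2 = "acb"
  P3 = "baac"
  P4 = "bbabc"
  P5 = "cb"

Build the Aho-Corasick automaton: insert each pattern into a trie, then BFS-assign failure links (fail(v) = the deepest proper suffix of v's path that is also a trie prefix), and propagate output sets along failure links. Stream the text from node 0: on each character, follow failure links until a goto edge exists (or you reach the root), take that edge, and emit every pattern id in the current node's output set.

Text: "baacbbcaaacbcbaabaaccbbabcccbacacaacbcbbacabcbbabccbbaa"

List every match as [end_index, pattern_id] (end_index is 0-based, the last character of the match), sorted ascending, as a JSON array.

Build:
Trie nodes:
  n0 'ε': a→1 b→6 c→2
  n1 'a': c→4  [P0 ends]
  n2 'c': a→3 b→14
  n3 'ca': ·  [P1 ends]
  n4 'ac': b→5
  n5 'acb': ·  [P2 ends]
  n6 'b': a→7 b→10
  n7 'ba': a→8
  n8 'baa': c→9
  n9 'baac': ·  [P3 ends]
  n10 'bb': a→11
  n11 'bba': b→12
  n12 'bbab': c→13
  n13 'bbabc': ·  [P4 ends]
  n14 'cb': ·  [P5 ends]

Failure links (BFS by depth):
  n1('a'): parent n0 fail=0; on 'a' 0 → fail=0;  out {0}∪∅={0}
  n2('c'): parent n0 fail=0; on 'c' 0 → fail=0;  out ∅∪∅=∅
  n6('b'): parent n0 fail=0; on 'b' 0 → fail=0;  out ∅∪∅=∅
  n3('ca'): parent n2 fail=0; on 'a' 0 → fail=1;  out {1}∪{0}={0,1}
  n4('ac'): parent n1 fail=0; on 'c' 0 → fail=2;  out ∅∪∅=∅
  n7('ba'): parent n6 fail=0; on 'a' 0 → fail=1;  out ∅∪{0}={0}
  n10('bb'): parent n6 fail=0; on 'b' 0 → fail=6;  out ∅∪∅=∅
  n14('cb'): parent n2 fail=0; on 'b' 0 → fail=6;  out {5}∪∅={5}
  n5('acb'): parent n4 fail=2; on 'b' 2 → fail=14;  out {2}∪{5}={2,5}
  n8('baa'): parent n7 fail=1; on 'a' 1→0 → fail=1;  out ∅∪{0}={0}
  n11('bba'): parent n10 fail=6; on 'a' 6 → fail=7;  out ∅∪{0}={0}
  n9('baac'): parent n8 fail=1; on 'c' 1 → fail=4;  out {3}∪∅={3}
  n12('bbab'): parent n11 fail=7; on 'b' 7→1→0 → fail=6;  out ∅∪∅=∅
  n13('bbabc'): parent n12 fail=6; on 'c' 6→0 → fail=2;  out {4}∪∅={4}

Text stream:
[0] read 'b'  n0⇒n6
[1] read 'a'  n6⇒n7  emit P0@[1:1]
[2] read 'a'  n7⇒n8  emit P0@[2:2]
[3] read 'c'  n8⇒n9  emit P3@[0:3]
[4] read 'b'  n9⇒n5 (via fail)  emit P2@[2:4],P5@[3:4]
[5] read 'b'  n5⇒n10 (via fail)
[6] read 'c'  n10⇒n2 (via fail)
[7] read 'a'  n2⇒n3  emit P0@[7:7],P1@[6:7]
[8] read 'a'  n3⇒n1 (via fail)  emit P0@[8:8]
[9] read 'a'  n1⇒n1 (via fail)  emit P0@[9:9]
[10] read 'c'  n1⇒n4
[11] read 'b'  n4⇒n5  emit P2@[9:11],P5@[10:11]
[12] read 'c'  n5⇒n2 (via fail)
[13] read 'b'  n2⇒n14  emit P5@[12:13]
[14] read 'a'  n14⇒n7 (via fail)  emit P0@[14:14]
[15] read 'a'  n7⇒n8  emit P0@[15:15]
[16] read 'b'  n8⇒n6 (via fail)
[17] read 'a'  n6⇒n7  emit P0@[17:17]
[18] read 'a'  n7⇒n8  emit P0@[18:18]
[19] read 'c'  n8⇒n9  emit P3@[16:19]
[20] read 'c'  n9⇒n2 (via fail)
[21] read 'b'  n2⇒n14  emit P5@[20:21]
[22] read 'b'  n14⇒n10 (via fail)
[23] read 'a'  n10⇒n11  emit P0@[23:23]
[24] read 'b'  n11⇒n12
[25] read 'c'  n12⇒n13  emit P4@[21:25]
[26] read 'c'  n13⇒n2 (via fail)
[27] read 'c'  n2⇒n2 (via fail)
[28] read 'b'  n2⇒n14  emit P5@[27:28]
[29] read 'a'  n14⇒n7 (via fail)  emit P0@[29:29]
[30] read 'c'  n7⇒n4 (via fail)
[31] read 'a'  n4⇒n3 (via fail)  emit P0@[31:31],P1@[30:31]
[32] read 'c'  n3⇒n4 (via fail)
[33] read 'a'  n4⇒n3 (via fail)  emit P0@[33:33],P1@[32:33]
[34] read 'a'  n3⇒n1 (via fail)  emit P0@[34:34]
[35] read 'c'  n1⇒n4
[36] read 'b'  n4⇒n5  emit P2@[34:36],P5@[35:36]
[37] read 'c'  n5⇒n2 (via fail)
[38] read 'b'  n2⇒n14  emit P5@[37:38]
[39] read 'b'  n14⇒n10 (via fail)
[40] read 'a'  n10⇒n11  emit P0@[40:40]
[41] read 'c'  n11⇒n4 (via fail)
[42] read 'a'  n4⇒n3 (via fail)  emit P0@[42:42],P1@[41:42]
[43] read 'b'  n3⇒n6 (via fail)
[44] read 'c'  n6⇒n2 (via fail)
[45] read 'b'  n2⇒n14  emit P5@[44:45]
[46] read 'b'  n14⇒n10 (via fail)
[47] read 'a'  n10⇒n11  emit P0@[47:47]
[48] read 'b'  n11⇒n12
[49] read 'c'  n12⇒n13  emit P4@[45:49]
[50] read 'c'  n13⇒n2 (via fail)
[51] read 'b'  n2⇒n14  emit P5@[50:51]
[52] read 'b'  n14⇒n10 (via fail)
[53] read 'a'  n10⇒n11  emit P0@[53:53]
[54] read 'a'  n11⇒n8 (via fail)  emit P0@[54:54]

All matches (sorted): [[1,0],[2,0],[3,3],[4,2],[4,5],[7,0],[7,1],[8,0],[9,0],[11,2],[11,5],[13,5],[14,0],[15,0],[17,0],[18,0],[19,3],[21,5],[23,0],[25,4],[28,5],[29,0],[31,0],[31,1],[33,0],[33,1],[34,0],[36,2],[36,5],[38,5],[40,0],[42,0],[42,1],[45,5],[47,0],[49,4],[51,5],[53,0],[54,0]]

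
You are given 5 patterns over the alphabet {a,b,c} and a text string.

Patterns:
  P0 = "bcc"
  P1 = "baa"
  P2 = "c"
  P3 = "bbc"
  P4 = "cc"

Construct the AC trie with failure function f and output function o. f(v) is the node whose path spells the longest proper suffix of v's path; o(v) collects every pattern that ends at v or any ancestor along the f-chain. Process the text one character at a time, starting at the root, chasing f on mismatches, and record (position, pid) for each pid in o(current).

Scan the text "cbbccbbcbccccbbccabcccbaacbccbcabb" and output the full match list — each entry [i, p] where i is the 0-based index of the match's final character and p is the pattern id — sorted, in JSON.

Build automaton:
Trie nodes:
  0='ε' goto b→1 c→6
  1='b' goto a→4 b→7 c→2
  2='bc' goto c→3
  3='bcc' goto ·  [P0 ends]
  4='ba' goto a→5
  5='baa' goto ·  [P1 ends]
  6='c' goto c→9  [P2 ends]
  7='bb' goto c→8
  8='bbc' goto ·  [P3 ends]
  9='cc' goto ·  [P4 ends]

BFS fail/out derivation:
  fail(1) 'b': from fail(0)=0 chase 'b': 0 ⇒ 0;  out=∅∪out(0)=∅
  fail(6) 'c': from fail(0)=0 chase 'c': 0 ⇒ 0;  out={2}∪out(0)={2}
  fail(2) 'bc': from fail(1)=0 chase 'c': 0 ⇒ 6;  out=∅∪out(6)={2}
  fail(4) 'ba': from fail(1)=0 chase 'a': 0 ⇒ 0;  out=∅∪out(0)=∅
  fail(7) 'bb': from fail(1)=0 chase 'b': 0 ⇒ 1;  out=∅∪out(1)=∅
  fail(9) 'cc': from fail(6)=0 chase 'c': 0 ⇒ 6;  out={4}∪out(6)={2,4}
  fail(3) 'bcc': from fail(2)=6 chase 'c': 6 ⇒ 9;  out={0}∪out(9)={0,2,4}
  fail(5) 'baa': from fail(4)=0 chase 'a': 0 ⇒ 0;  out={1}∪out(0)={1}
  fail(8) 'bbc': from fail(7)=1 chase 'c': 1 ⇒ 2;  out={3}∪out(2)={2,3}

Scan:
pos 0 'c': at 6  → match P2@[0:0]
pos 1 'b': at 1 (fail-walked)
pos 2 'b': at 7
pos 3 'c': at 8  → match P2@[3:3],P3@[1:3]
pos 4 'c': at 3 (fail-walked)  → match P0@[2:4],P2@[4:4],P4@[3:4]
pos 5 'b': at 1 (fail-walked)
pos 6 'b': at 7
pos 7 'c': at 8  → match P2@[7:7],P3@[5:7]
pos 8 'b': at 1 (fail-walked)
pos 9 'c': at 2  → match P2@[9:9]
pos 10 'c': at 3  → match P0@[8:10],P2@[10:10],P4@[9:10]
pos 11 'c': at 9 (fail-walked)  → match P2@[11:11],P4@[10:11]
pos 12 'c': at 9 (fail-walked)  → match P2@[12:12],P4@[11:12]
pos 13 'b': at 1 (fail-walked)
pos 14 'b': at 7
pos 15 'c': at 8  → match P2@[15:15],P3@[13:15]
pos 16 'c': at 3 (fail-walked)  → match P0@[14:16],P2@[16:16],P4@[15:16]
pos 17 'a': at 0 (fail-walked)
pos 18 'b': at 1
pos 19 'c': at 2  → match P2@[19:19]
pos 20 'c': at 3  → match P0@[18:20],P2@[20:20],P4@[19:20]
pos 21 'c': at 9 (fail-walked)  → match P2@[21:21],P4@[20:21]
pos 22 'b': at 1 (fail-walked)
pos 23 'a': at 4
pos 24 'a': at 5  → match P1@[22:24]
pos 25 'c': at 6 (fail-walked)  → match P2@[25:25]
pos 26 'b': at 1 (fail-walked)
pos 27 'c': at 2  → match P2@[27:27]
pos 28 'c': at 3  → match P0@[26:28],P2@[28:28],P4@[27:28]
pos 29 'b': at 1 (fail-walked)
pos 30 'c': at 2  → match P2@[30:30]
pos 31 'a': at 0 (fail-walked)
pos 32 'b': at 1
pos 33 'b': at 7

All matches (sorted): [[0,2],[3,2],[3,3],[4,0],[4,2],[4,4],[7,2],[7,3],[9,2],[10,0],[10,2],[10,4],[11,2],[11,4],[12,2],[12,4],[15,2],[15,3],[16,0],[16,2],[16,4],[19,2],[20,0],[20,2],[20,4],[21,2],[21,4],[24,1],[25,2],[27,2],[28,0],[28,2],[28,4],[30,2]]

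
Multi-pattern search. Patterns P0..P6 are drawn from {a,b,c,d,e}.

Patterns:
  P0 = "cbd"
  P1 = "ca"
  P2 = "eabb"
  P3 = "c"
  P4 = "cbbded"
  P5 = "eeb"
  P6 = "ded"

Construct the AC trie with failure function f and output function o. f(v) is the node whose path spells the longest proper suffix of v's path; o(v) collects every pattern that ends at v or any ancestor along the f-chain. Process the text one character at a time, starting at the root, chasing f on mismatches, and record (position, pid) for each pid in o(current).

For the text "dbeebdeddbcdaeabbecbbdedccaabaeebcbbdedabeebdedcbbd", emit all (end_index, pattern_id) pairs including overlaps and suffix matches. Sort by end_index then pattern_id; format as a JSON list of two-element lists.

Construct AC machine:
Trie (insert patterns):
  0='ε' goto c→1 d→15 e→5
  1='c' goto a→4 b→2  ←P3
  2='cb' goto b→9 d→3
  3='cbd' goto ·  ←P0
  4='ca' goto ·  ←P1
  5='e' goto a→6 e→13
  6='ea' goto b→7
  7='eab' goto b→8
  8='eabb' goto ·  ←P2
  9='cbb' goto d→10
  10='cbbd' goto e→11
  11='cbbde' goto d→12
  12='cbbded' goto ·  ←P4
  13='ee' goto b→14
  14='eeb' goto ·  ←P5
  15='d' goto e→16
  16='de' goto d→17
  17='ded' goto ·  ←P6

BFS fail/out derivation:
  n1('c'): parent n0 fail=0; on 'c' 0 → fail=0;  out {3}∪∅={3}
  n5('e'): parent n0 fail=0; on 'e' 0 → fail=0;  out ∅∪∅=∅
  n15('d'): parent n0 fail=0; on 'd' 0 → fail=0;  out ∅∪∅=∅
  n2('cb'): parent n1 fail=0; on 'b' 0 → fail=0;  out ∅∪∅=∅
  n4('ca'): parent n1 fail=0; on 'a' 0 → fail=0;  out {1}∪∅={1}
  n6('ea'): parent n5 fail=0; on 'a' 0 → fail=0;  out ∅∪∅=∅
  n13('ee'): parent n5 fail=0; on 'e' 0 → fail=5;  out ∅∪∅=∅
  n16('de'): parent n15 fail=0; on 'e' 0 → fail=5;  out ∅∪∅=∅
  n3('cbd'): parent n2 fail=0; on 'd' 0 → fail=15;  out {0}∪∅={0}
  n7('eab'): parent n6 fail=0; on 'b' 0 → fail=0;  out ∅∪∅=∅
  n9('cbb'): parent n2 fail=0; on 'b' 0 → fail=0;  out ∅∪∅=∅
  n14('eeb'): parent n13 fail=5; on 'b' 5→0 → fail=0;  out {5}∪∅={5}
  n17('ded'): parent n16 fail=5; on 'd' 5→0 → fail=15;  out {6}∪∅={6}
  n8('eabb'): parent n7 fail=0; on 'b' 0 → fail=0;  out {2}∪∅={2}
  n10('cbbd'): parent n9 fail=0; on 'd' 0 → fail=15;  out ∅∪∅=∅
  n11('cbbde'): parent n10 fail=15; on 'e' 15 → fail=16;  out ∅∪∅=∅
  n12('cbbded'): parent n11 fail=16; on 'd' 16 → fail=17;  out {4}∪{6}={4,6}

Scan:
i=0 'd': node 0→15
i=1 'b': node 15→0 ·f
i=2 'e': node 0→5
i=3 'e': node 5→13
i=4 'b': node 13→14  ** P5@[2:4]
i=5 'd': node 14→15 ·f
i=6 'e': node 15→16
i=7 'd': node 16→17  ** P6@[5:7]
i=8 'd': node 17→15 ·f
i=9 'b': node 15→0 ·f
i=10 'c': node 0→1  ** P3@[10:10]
i=11 'd': node 1→15 ·f
i=12 'a': node 15→0 ·f
i=13 'e': node 0→5
i=14 'a': node 5→6
i=15 'b': node 6→7
i=16 'b': node 7→8  ** P2@[13:16]
i=17 'e': node 8→5 ·f
i=18 'c': node 5→1 ·f  ** P3@[18:18]
i=19 'b': node 1→2
i=20 'b': node 2→9
i=21 'd': node 9→10
i=22 'e': node 10→11
i=23 'd': node 11→12  ** P4@[18:23],P6@[21:23]
i=24 'c': node 12→1 ·f  ** P3@[24:24]
i=25 'c': node 1→1 ·f  ** P3@[25:25]
i=26 'a': node 1→4  ** P1@[25:26]
i=27 'a': node 4→0 ·f
i=28 'b': node 0→0
i=29 'a': node 0→0
i=30 'e': node 0→5
i=31 'e': node 5→13
i=32 'b': node 13→14  ** P5@[30:32]
i=33 'c': node 14→1 ·f  ** P3@[33:33]
i=34 'b': node 1→2
i=35 'b': node 2→9
i=36 'd': node 9→10
i=37 'e': node 10→11
i=38 'd': node 11→12  ** P4@[33:38],P6@[36:38]
i=39 'a': node 12→0 ·f
i=40 'b': node 0→0
i=41 'e': node 0→5
i=42 'e': node 5→13
i=43 'b': node 13→14  ** P5@[41:43]
i=44 'd': node 14→15 ·f
i=45 'e': node 15→16
i=46 'd': node 16→17  ** P6@[44:46]
i=47 'c': node 17→1 ·f  ** P3@[47:47]
i=48 'b': node 1→2
i=49 'b': node 2→9
i=50 'd': node 9→10

Result: [[4,5],[7,6],[10,3],[16,2],[18,3],[23,4],[23,6],[24,3],[25,3],[26,1],[32,5],[33,3],[38,4],[38,6],[43,5],[46,6],[47,3]]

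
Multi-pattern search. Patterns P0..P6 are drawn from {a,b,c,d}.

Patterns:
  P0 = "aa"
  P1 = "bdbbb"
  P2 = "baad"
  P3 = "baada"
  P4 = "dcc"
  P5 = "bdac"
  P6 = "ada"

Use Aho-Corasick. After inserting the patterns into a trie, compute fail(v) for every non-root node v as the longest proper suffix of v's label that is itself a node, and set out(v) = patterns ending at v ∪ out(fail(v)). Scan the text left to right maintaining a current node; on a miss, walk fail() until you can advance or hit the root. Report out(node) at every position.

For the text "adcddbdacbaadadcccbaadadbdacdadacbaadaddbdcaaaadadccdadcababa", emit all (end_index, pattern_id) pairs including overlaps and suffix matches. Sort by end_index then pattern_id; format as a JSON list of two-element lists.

Build:
Trie (insert patterns):
  n0 'ε': a→1 b→3 d→12
  n1 'a': a→2 d→17
  n2 'aa': ·  ←P0
  n3 'b': a→8 d→4
  n4 'bd': a→15 b→5
  n5 'bdb': b→6
  n6 'bdbb': b→7
  n7 'bdbbb': ·  ←P1
  n8 'ba': a→9
  n9 'baa': d→10
  n10 'baad': a→11  ←P2
  n11 'baada': ·  ←P3
  n12 'd': c→13
  n13 'dc': c→14
  n14 'dcc': ·  ←P4
  n15 'bda': c→16
  n16 'bdac': ·  ←P5
  n17 'ad': a→18
  n18 'ada': ·  ←P6

Failure links (BFS by depth):
  fail(1) 'a': from fail(0)=0 chase 'a': 0 ⇒ 0;  out=∅∪out(0)=∅
  fail(3) 'b': from fail(0)=0 chase 'b': 0 ⇒ 0;  out=∅∪out(0)=∅
  fail(12) 'd': from fail(0)=0 chase 'd': 0 ⇒ 0;  out=∅∪out(0)=∅
  fail(2) 'aa': from fail(1)=0 chase 'a': 0 ⇒ 1;  out={0}∪out(1)={0}
  fail(4) 'bd': from fail(3)=0 chase 'd': 0 ⇒ 12;  out=∅∪out(12)=∅
  fail(8) 'ba': from fail(3)=0 chase 'a': 0 ⇒ 1;  out=∅∪out(1)=∅
  fail(13) 'dc': from fail(12)=0 chase 'c': 0 ⇒ 0;  out=∅∪out(0)=∅
  fail(17) 'ad': from fail(1)=0 chase 'd': 0 ⇒ 12;  out=∅∪out(12)=∅
  fail(5) 'bdb': from fail(4)=12 chase 'b': 12→0 ⇒ 3;  out=∅∪out(3)=∅
  fail(9) 'baa': from fail(8)=1 chase 'a': 1 ⇒ 2;  out=∅∪out(2)={0}
  fail(14) 'dcc': from fail(13)=0 chase 'c': 0 ⇒ 0;  out={4}∪out(0)={4}
  fail(15) 'bda': from fail(4)=12 chase 'a': 12→0 ⇒ 1;  out=∅∪out(1)=∅
  fail(18) 'ada': from fail(17)=12 chase 'a': 12→0 ⇒ 1;  out={6}∪out(1)={6}
  fail(6) 'bdbb': from fail(5)=3 chase 'b': 3→0 ⇒ 3;  out=∅∪out(3)=∅
  fail(10) 'baad': from fail(9)=2 chase 'd': 2→1 ⇒ 17;  out={2}∪out(17)={2}
  fail(16) 'bdac': from fail(15)=1 chase 'c': 1→0 ⇒ 0;  out={5}∪out(0)={5}
  fail(7) 'bdbbb': from fail(6)=3 chase 'b': 3→0 ⇒ 3;  out={1}∪out(3)={1}
  fail(11) 'baada': from fail(10)=17 chase 'a': 17 ⇒ 18;  out={3}∪out(18)={3,6}

Run:
pos 0 'a': at 1
pos 1 'd': at 17
pos 2 'c': at 13 ·f
pos 3 'd': at 12 ·f
pos 4 'd': at 12 ·f
pos 5 'b': at 3 ·f
pos 6 'd': at 4
pos 7 'a': at 15
pos 8 'c': at 16  ** P5@[5:8]
pos 9 'b': at 3 ·f
pos 10 'a': at 8
pos 11 'a': at 9  ** P0@[10:11]
pos 12 'd': at 10  ** P2@[9:12]
pos 13 'a': at 11  ** P3@[9:13],P6@[11:13]
pos 14 'd': at 17 ·f
pos 15 'c': at 13 ·f
pos 16 'c': at 14  ** P4@[14:16]
pos 17 'c': at 0 ·f
pos 18 'b': at 3
pos 19 'a': at 8
pos 20 'a': at 9  ** P0@[19:20]
pos 21 'd': at 10  ** P2@[18:21]
pos 22 'a': at 11  ** P3@[18:22],P6@[20:22]
pos 23 'd': at 17 ·f
pos 24 'b': at 3 ·f
pos 25 'd': at 4
pos 26 'a': at 15
pos 27 'c': at 16  ** P5@[24:27]
pos 28 'd': at 12 ·f
pos 29 'a': at 1 ·f
pos 30 'd': at 17
pos 31 'a': at 18  ** P6@[29:31]
pos 32 'c': at 0 ·f
pos 33 'b': at 3
pos 34 'a': at 8
pos 35 'a': at 9  ** P0@[34:35]
pos 36 'd': at 10  ** P2@[33:36]
pos 37 'a': at 11  ** P3@[33:37],P6@[35:37]
pos 38 'd': at 17 ·f
pos 39 'd': at 12 ·f
pos 40 'b': at 3 ·f
pos 41 'd': at 4
pos 42 'c': at 13 ·f
pos 43 'a': at 1 ·f
pos 44 'a': at 2  ** P0@[43:44]
pos 45 'a': at 2 ·f  ** P0@[44:45]
pos 46 'a': at 2 ·f  ** P0@[45:46]
pos 47 'd': at 17 ·f
pos 48 'a': at 18  ** P6@[46:48]
pos 49 'd': at 17 ·f
pos 50 'c': at 13 ·f
pos 51 'c': at 14  ** P4@[49:51]
pos 52 'd': at 12 ·f
pos 53 'a': at 1 ·f
pos 54 'd': at 17
pos 55 'c': at 13 ·f
pos 56 'a': at 1 ·f
pos 57 'b': at 3 ·f
pos 58 'a': at 8
pos 59 'b': at 3 ·f
pos 60 'a': at 8

Matches: [[8,5],[11,0],[12,2],[13,3],[13,6],[16,4],[20,0],[21,2],[22,3],[22,6],[27,5],[31,6],[35,0],[36,2],[37,3],[37,6],[44,0],[45,0],[46,0],[48,6],[51,4]]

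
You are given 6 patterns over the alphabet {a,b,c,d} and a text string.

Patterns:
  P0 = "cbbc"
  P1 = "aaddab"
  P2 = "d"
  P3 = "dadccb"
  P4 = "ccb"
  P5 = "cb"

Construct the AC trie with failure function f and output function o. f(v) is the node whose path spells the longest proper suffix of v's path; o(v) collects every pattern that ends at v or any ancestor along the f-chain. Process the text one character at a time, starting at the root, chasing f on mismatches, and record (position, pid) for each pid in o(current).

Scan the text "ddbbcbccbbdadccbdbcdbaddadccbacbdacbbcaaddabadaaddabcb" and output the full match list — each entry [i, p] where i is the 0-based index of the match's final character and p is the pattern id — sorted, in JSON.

Build:
Trie nodes:
  0='ε' goto a→5 c→1 d→11
  1='c' goto b→2 c→17
  2='cb' goto b→3  ←P5
  3='cbb' goto c→4
  4='cbbc' goto ·  ←P0
  5='a' goto a→6
  6='aa' goto d→7
  7='aad' goto d→8
  8='aadd' goto a→9
  9='aadda' goto b→10
  10='aaddab' goto ·  ←P1
  11='d' goto a→12  ←P2
  12='da' goto d→13
  13='dad' goto c→14
  14='dadc' goto c→15
  15='dadcc' goto b→16
  16='dadccb' goto ·  ←P3
  17='cc' goto b→18
  18='ccb' goto ·  ←P4

BFS fail/out derivation:
  n1('c'): parent n0 fail=0; on 'c' 0 → fail=0;  out ∅∪∅=∅
  n5('a'): parent n0 fail=0; on 'a' 0 → fail=0;  out ∅∪∅=∅
  n11('d'): parent n0 fail=0; on 'd' 0 → fail=0;  out {2}∪∅={2}
  n2('cb'): parent n1 fail=0; on 'b' 0 → fail=0;  out {5}∪∅={5}
  n6('aa'): parent n5 fail=0; on 'a' 0 → fail=5;  out ∅∪∅=∅
  n12('da'): parent n11 fail=0; on 'a' 0 → fail=5;  out ∅∪∅=∅
  n17('cc'): parent n1 fail=0; on 'c' 0 → fail=1;  out ∅∪∅=∅
  n3('cbb'): parent n2 fail=0; on 'b' 0 → fail=0;  out ∅∪∅=∅
  n7('aad'): parent n6 fail=5; on 'd' 5→0 → fail=11;  out ∅∪{2}={2}
  n13('dad'): parent n12 fail=5; on 'd' 5→0 → fail=11;  out ∅∪{2}={2}
  n18('ccb'): parent n17 fail=1; on 'b' 1 → fail=2;  out {4}∪{5}={4,5}
  n4('cbbc'): parent n3 fail=0; on 'c' 0 → fail=1;  out {0}∪∅={0}
  n8('aadd'): parent n7 fail=11; on 'd' 11→0 → fail=11;  out ∅∪{2}={2}
  n14('dadc'): parent n13 fail=11; on 'c' 11→0 → fail=1;  out ∅∪∅=∅
  n9('aadda'): parent n8 fail=11; on 'a' 11 → fail=12;  out ∅∪∅=∅
  n15('dadcc'): parent n14 fail=1; on 'c' 1 → fail=17;  out ∅∪∅=∅
  n10('aaddab'): parent n9 fail=12; on 'b' 12→5→0 → fail=0;  out {1}∪∅={1}
  n16('dadccb'): parent n15 fail=17; on 'b' 17 → fail=18;  out {3}∪{4,5}={3,4,5}

Scan:
pos 0 'd': at 11  → match P2@[0:0]
pos 1 'd': at 11 (fail-walked)  → match P2@[1:1]
pos 2 'b': at 0 (fail-walked)
pos 3 'b': at 0
pos 4 'c': at 1
pos 5 'b': at 2  → match P5@[4:5]
pos 6 'c': at 1 (fail-walked)
pos 7 'c': at 17
pos 8 'b': at 18  → match P4@[6:8],P5@[7:8]
pos 9 'b': at 3 (fail-walked)
pos 10 'd': at 11 (fail-walked)  → match P2@[10:10]
pos 11 'a': at 12
pos 12 'd': at 13  → match P2@[12:12]
pos 13 'c': at 14
pos 14 'c': at 15
pos 15 'b': at 16  → match P3@[10:15],P4@[13:15],P5@[14:15]
pos 16 'd': at 11 (fail-walked)  → match P2@[16:16]
pos 17 'b': at 0 (fail-walked)
pos 18 'c': at 1
pos 19 'd': at 11 (fail-walked)  → match P2@[19:19]
pos 20 'b': at 0 (fail-walked)
pos 21 'a': at 5
pos 22 'd': at 11 (fail-walked)  → match P2@[22:22]
pos 23 'd': at 11 (fail-walked)  → match P2@[23:23]
pos 24 'a': at 12
pos 25 'd': at 13  → match P2@[25:25]
pos 26 'c': at 14
pos 27 'c': at 15
pos 28 'b': at 16  → match P3@[23:28],P4@[26:28],P5@[27:28]
pos 29 'a': at 5 (fail-walked)
pos 30 'c': at 1 (fail-walked)
pos 31 'b': at 2  → match P5@[30:31]
pos 32 'd': at 11 (fail-walked)  → match P2@[32:32]
pos 33 'a': at 12
pos 34 'c': at 1 (fail-walked)
pos 35 'b': at 2  → match P5@[34:35]
pos 36 'b': at 3
pos 37 'c': at 4  → match P0@[34:37]
pos 38 'a': at 5 (fail-walked)
pos 39 'a': at 6
pos 40 'd': at 7  → match P2@[40:40]
pos 41 'd': at 8  → match P2@[41:41]
pos 42 'a': at 9
pos 43 'b': at 10  → match P1@[38:43]
pos 44 'a': at 5 (fail-walked)
pos 45 'd': at 11 (fail-walked)  → match P2@[45:45]
pos 46 'a': at 12
pos 47 'a': at 6 (fail-walked)
pos 48 'd': at 7  → match P2@[48:48]
pos 49 'd': at 8  → match P2@[49:49]
pos 50 'a': at 9
pos 51 'b': at 10  → match P1@[46:51]
pos 52 'c': at 1 (fail-walked)
pos 53 'b': at 2  → match P5@[52:53]

All matches (sorted): [[0,2],[1,2],[5,5],[8,4],[8,5],[10,2],[12,2],[15,3],[15,4],[15,5],[16,2],[19,2],[22,2],[23,2],[25,2],[28,3],[28,4],[28,5],[31,5],[32,2],[35,5],[37,0],[40,2],[41,2],[43,1],[45,2],[48,2],[49,2],[51,1],[53,5]]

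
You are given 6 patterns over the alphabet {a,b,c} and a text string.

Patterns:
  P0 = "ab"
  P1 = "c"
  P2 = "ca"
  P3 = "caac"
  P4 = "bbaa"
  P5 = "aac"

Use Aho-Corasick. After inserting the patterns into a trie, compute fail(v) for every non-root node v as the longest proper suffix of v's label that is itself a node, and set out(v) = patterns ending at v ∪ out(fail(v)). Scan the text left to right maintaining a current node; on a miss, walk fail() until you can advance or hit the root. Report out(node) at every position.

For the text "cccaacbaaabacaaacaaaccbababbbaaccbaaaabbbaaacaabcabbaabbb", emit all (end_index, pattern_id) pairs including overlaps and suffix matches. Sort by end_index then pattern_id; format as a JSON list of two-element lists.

Construct AC machine:
Trie nodes:
  n0 'ε': a→1 b→7 c→3
  n1 'a': a→11 b→2
  n2 'ab': ·  ←P0
  n3 'c': a→4  ←P1
  n4 'ca': a→5  ←P2
  n5 'caa': c→6
  n6 'caac': ·  ←P3
  n7 'b': b→8
  n8 'bb': a→9
  n9 'bba': a→10
  n10 'bbaa': ·  ←P4
  n11 'aa': c→12
  n12 'aac': ·  ←P5

Failure links (BFS by depth):
  n1('a'): parent n0 fail=0; on 'a' 0 → fail=0;  out ∅∪∅=∅
  n3('c'): parent n0 fail=0; on 'c' 0 → fail=0;  out {1}∪∅={1}
  n7('b'): parent n0 fail=0; on 'b' 0 → fail=0;  out ∅∪∅=∅
  n2('ab'): parent n1 fail=0; on 'b' 0 → fail=7;  out {0}∪∅={0}
  n4('ca'): parent n3 fail=0; on 'a' 0 → fail=1;  out {2}∪∅={2}
  n8('bb'): parent n7 fail=0; on 'b' 0 → fail=7;  out ∅∪∅=∅
  n11('aa'): parent n1 fail=0; on 'a' 0 → fail=1;  out ∅∪∅=∅
  n5('caa'): parent n4 fail=1; on 'a' 1 → fail=11;  out ∅∪∅=∅
  n9('bba'): parent n8 fail=7; on 'a' 7→0 → fail=1;  out ∅∪∅=∅
  n12('aac'): parent n11 fail=1; on 'c' 1→0 → fail=3;  out {5}∪{1}={1,5}
  n6('caac'): parent n5 fail=11; on 'c' 11 → fail=12;  out {3}∪{1,5}={1,3,5}
  n10('bbaa'): parent n9 fail=1; on 'a' 1 → fail=11;  out {4}∪∅={4}

Run:
[0] read 'c'  n0⇒n3  emit P1@[0:0]
[1] read 'c'  n3⇒n3 (via fail)  emit P1@[1:1]
[2] read 'c'  n3⇒n3 (via fail)  emit P1@[2:2]
[3] read 'a'  n3⇒n4  emit P2@[2:3]
[4] read 'a'  n4⇒n5
[5] read 'c'  n5⇒n6  emit P1@[5:5],P3@[2:5],P5@[3:5]
[6] read 'b'  n6⇒n7 (via fail)
[7] read 'a'  n7⇒n1 (via fail)
[8] read 'a'  n1⇒n11
[9] read 'a'  n11⇒n11 (via fail)
[10] read 'b'  n11⇒n2 (via fail)  emit P0@[9:10]
[11] read 'a'  n2⇒n1 (via fail)
[12] read 'c'  n1⇒n3 (via fail)  emit P1@[12:12]
[13] read 'a'  n3⇒n4  emit P2@[12:13]
[14] read 'a'  n4⇒n5
[15] read 'a'  n5⇒n11 (via fail)
[16] read 'c'  n11⇒n12  emit P1@[16:16],P5@[14:16]
[17] read 'a'  n12⇒n4 (via fail)  emit P2@[16:17]
[18] read 'a'  n4⇒n5
[19] read 'a'  n5⇒n11 (via fail)
[20] read 'c'  n11⇒n12  emit P1@[20:20],P5@[18:20]
[21] read 'c'  n12⇒n3 (via fail)  emit P1@[21:21]
[22] read 'b'  n3⇒n7 (via fail)
[23] read 'a'  n7⇒n1 (via fail)
[24] read 'b'  n1⇒n2  emit P0@[23:24]
[25] read 'a'  n2⇒n1 (via fail)
[26] read 'b'  n1⇒n2  emit P0@[25:26]
[27] read 'b'  n2⇒n8 (via fail)
[28] read 'b'  n8⇒n8 (via fail)
[29] read 'a'  n8⇒n9
[30] read 'a'  n9⇒n10  emit P4@[27:30]
[31] read 'c'  n10⇒n12 (via fail)  emit P1@[31:31],P5@[29:31]
[32] read 'c'  n12⇒n3 (via fail)  emit P1@[32:32]
[33] read 'b'  n3⇒n7 (via fail)
[34] read 'a'  n7⇒n1 (via fail)
[35] read 'a'  n1⇒n11
[36] read 'a'  n11⇒n11 (via fail)
[37] read 'a'  n11⇒n11 (via fail)
[38] read 'b'  n11⇒n2 (via fail)  emit P0@[37:38]
[39] read 'b'  n2⇒n8 (via fail)
[40] read 'b'  n8⇒n8 (via fail)
[41] read 'a'  n8⇒n9
[42] read 'a'  n9⇒n10  emit P4@[39:42]
[43] read 'a'  n10⇒n11 (via fail)
[44] read 'c'  n11⇒n12  emit P1@[44:44],P5@[42:44]
[45] read 'a'  n12⇒n4 (via fail)  emit P2@[44:45]
[46] read 'a'  n4⇒n5
[47] read 'b'  n5⇒n2 (via fail)  emit P0@[46:47]
[48] read 'c'  n2⇒n3 (via fail)  emit P1@[48:48]
[49] read 'a'  n3⇒n4  emit P2@[48:49]
[50] read 'b'  n4⇒n2 (via fail)  emit P0@[49:50]
[51] read 'b'  n2⇒n8 (via fail)
[52] read 'a'  n8⇒n9
[53] read 'a'  n9⇒n10  emit P4@[50:53]
[54] read 'b'  n10⇒n2 (via fail)  emit P0@[53:54]
[55] read 'b'  n2⇒n8 (via fail)
[56] read 'b'  n8⇒n8 (via fail)

All matches (sorted): [[0,1],[1,1],[2,1],[3,2],[5,1],[5,3],[5,5],[10,0],[12,1],[13,2],[16,1],[16,5],[17,2],[20,1],[20,5],[21,1],[24,0],[26,0],[30,4],[31,1],[31,5],[32,1],[38,0],[42,4],[44,1],[44,5],[45,2],[47,0],[48,1],[49,2],[50,0],[53,4],[54,0]]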